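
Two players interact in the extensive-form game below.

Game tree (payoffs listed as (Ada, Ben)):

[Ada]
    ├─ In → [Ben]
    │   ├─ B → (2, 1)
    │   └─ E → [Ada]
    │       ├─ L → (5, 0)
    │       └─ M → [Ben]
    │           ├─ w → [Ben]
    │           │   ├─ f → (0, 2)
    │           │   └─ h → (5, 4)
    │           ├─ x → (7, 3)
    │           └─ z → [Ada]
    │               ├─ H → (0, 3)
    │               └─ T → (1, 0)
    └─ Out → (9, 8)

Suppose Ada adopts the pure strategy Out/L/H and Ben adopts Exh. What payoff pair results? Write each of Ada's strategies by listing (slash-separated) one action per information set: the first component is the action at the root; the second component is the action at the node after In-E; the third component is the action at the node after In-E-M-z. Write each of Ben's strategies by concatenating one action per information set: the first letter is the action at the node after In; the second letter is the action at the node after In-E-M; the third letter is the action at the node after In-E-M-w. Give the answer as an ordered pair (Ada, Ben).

Trace the play path from the root:
  Ada plays Out
→ terminal payoff (9, 8).
(Ada's choice at the node after In-E is never reached on this path, so it doesn't affect the outcome.)

(9, 8)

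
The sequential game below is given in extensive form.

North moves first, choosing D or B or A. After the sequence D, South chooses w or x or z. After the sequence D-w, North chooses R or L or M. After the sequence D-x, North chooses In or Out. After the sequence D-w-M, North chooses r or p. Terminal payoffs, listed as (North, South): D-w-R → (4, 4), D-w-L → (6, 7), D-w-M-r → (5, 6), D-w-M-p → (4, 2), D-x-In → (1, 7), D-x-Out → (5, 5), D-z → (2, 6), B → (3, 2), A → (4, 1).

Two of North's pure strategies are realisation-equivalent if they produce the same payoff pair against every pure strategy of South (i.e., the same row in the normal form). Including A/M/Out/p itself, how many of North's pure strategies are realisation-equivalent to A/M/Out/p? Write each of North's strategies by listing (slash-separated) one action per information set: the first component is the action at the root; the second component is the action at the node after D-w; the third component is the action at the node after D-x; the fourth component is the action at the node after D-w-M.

12

Row for A/M/Out/p (columns w, x, z): (4,1) (4,1) (4,1).
Under A/M/Out/p, North's choice at the node after D-w and at the node after D-x and at the node after D-w-M can never be reached regardless of what South does, so varying those choices leaves every outcome unchanged.
Holding the reachable choices fixed and varying the unreachable ones freely already gives 3 × 2 × 2 = 12 equivalent strategies.
No other strategy reproduces this row, so those 12 are the full class: A/R/In/r, A/R/In/p, A/R/Out/r, A/R/Out/p, A/L/In/r, A/L/In/p, A/L/Out/r, A/L/Out/p, A/M/In/r, A/M/In/p, A/M/Out/r, A/M/Out/p.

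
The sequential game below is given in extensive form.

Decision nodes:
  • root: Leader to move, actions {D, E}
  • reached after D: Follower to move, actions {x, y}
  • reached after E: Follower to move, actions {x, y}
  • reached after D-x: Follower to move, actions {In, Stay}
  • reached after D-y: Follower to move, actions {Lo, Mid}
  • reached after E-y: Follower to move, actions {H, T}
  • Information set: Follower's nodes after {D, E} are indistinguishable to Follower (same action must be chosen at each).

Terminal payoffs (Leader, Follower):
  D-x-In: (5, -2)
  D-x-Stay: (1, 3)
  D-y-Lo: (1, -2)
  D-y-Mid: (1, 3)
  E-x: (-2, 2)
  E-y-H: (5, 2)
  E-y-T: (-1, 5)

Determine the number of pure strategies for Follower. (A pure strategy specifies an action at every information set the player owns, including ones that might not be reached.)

16

Follower owns the information set {D, E} with actions {x, y} — two choices.
Follower owns the node after D-x with actions {In, Stay} — two choices.
Follower owns the node after D-y with actions {Lo, Mid} — two choices.
Follower owns the node after E-y with actions {H, T} — two choices.
A pure strategy fixes one action at each information set independently, so the count is the product 2 × 2 × 2 × 2 = 16.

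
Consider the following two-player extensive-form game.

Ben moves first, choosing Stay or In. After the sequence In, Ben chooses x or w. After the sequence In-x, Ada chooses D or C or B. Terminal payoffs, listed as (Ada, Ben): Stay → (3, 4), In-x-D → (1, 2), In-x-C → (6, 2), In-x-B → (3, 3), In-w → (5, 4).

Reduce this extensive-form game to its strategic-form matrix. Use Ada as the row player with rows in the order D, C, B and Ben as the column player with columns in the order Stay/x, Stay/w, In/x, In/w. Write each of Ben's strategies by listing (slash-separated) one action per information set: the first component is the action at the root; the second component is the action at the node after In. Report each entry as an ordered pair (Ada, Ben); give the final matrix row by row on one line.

D: (3,4) (3,4) (1,2) (5,4) | C: (3,4) (3,4) (6,2) (5,4) | B: (3,4) (3,4) (3,3) (5,4)

Row D: Stay/x→(3,4), Stay/w→(3,4), In/x→(1,2), In/w→(5,4)
Row C: Stay/x→(3,4), Stay/w→(3,4), In/x→(6,2), In/w→(5,4)
Row B: Stay/x→(3,4), Stay/w→(3,4), In/x→(3,3), In/w→(5,4)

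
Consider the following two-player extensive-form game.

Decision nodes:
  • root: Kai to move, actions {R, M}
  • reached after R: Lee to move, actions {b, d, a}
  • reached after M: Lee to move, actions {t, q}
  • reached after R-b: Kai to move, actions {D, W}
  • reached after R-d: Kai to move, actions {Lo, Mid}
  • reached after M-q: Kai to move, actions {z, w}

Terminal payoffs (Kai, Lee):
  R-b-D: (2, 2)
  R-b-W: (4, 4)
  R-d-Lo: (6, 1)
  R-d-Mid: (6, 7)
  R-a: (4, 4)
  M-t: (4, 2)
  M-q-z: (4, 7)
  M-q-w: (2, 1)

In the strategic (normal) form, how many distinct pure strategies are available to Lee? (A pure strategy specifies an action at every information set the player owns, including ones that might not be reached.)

6

Lee owns the node after R with actions {b, d, a} — three choices.
Lee owns the node after M with actions {t, q} — two choices.
A pure strategy fixes one action at each information set independently, so the count is the product 3 × 2 = 6.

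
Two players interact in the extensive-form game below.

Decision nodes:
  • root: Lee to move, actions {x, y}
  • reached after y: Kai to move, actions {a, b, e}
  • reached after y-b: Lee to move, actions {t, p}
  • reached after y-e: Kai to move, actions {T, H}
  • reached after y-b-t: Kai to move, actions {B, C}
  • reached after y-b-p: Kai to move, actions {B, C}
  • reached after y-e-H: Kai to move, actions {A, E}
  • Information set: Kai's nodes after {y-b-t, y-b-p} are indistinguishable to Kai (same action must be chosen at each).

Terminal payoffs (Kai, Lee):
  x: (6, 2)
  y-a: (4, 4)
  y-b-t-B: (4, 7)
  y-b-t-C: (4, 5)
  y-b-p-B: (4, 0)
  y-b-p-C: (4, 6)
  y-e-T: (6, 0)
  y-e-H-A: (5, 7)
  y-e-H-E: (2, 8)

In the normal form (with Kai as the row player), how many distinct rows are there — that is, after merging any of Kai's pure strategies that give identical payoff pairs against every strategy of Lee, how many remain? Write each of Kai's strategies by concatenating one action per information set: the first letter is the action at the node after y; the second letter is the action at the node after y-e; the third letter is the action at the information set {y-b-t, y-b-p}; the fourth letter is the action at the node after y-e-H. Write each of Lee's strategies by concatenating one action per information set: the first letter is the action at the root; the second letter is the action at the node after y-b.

Kai has 24 pure strategies: aTBA, aTBE, aTCA, aTCE, aHBA, aHBE, aHCA, aHCE, bTBA, bTBE, bTCA, bTCE, bHBA, bHBE, bHCA, bHCE, eTBA, eTBE, eTCA, eTCE, eHBA, eHBE, eHCA, eHCE. Columns: xt, xp, yt, yp.
{aTBA, aTBE, aTCA, aTCE, aHBA, aHBE, aHCA, aHCE} → row (6,2) (6,2) (4,4) (4,4)
{bTBA, bTBE, bHBA, bHBE} → row (6,2) (6,2) (4,7) (4,0)
{bTCA, bTCE, bHCA, bHCE} → row (6,2) (6,2) (4,5) (4,6)
{eTBA, eTBE, eTCA, eTCE} → row (6,2) (6,2) (6,0) (6,0)
{eHBA, eHCA} → row (6,2) (6,2) (5,7) (5,7)
{eHBE, eHCE} → row (6,2) (6,2) (2,8) (2,8)
That's 6 distinct rows out of 24 strategies.

6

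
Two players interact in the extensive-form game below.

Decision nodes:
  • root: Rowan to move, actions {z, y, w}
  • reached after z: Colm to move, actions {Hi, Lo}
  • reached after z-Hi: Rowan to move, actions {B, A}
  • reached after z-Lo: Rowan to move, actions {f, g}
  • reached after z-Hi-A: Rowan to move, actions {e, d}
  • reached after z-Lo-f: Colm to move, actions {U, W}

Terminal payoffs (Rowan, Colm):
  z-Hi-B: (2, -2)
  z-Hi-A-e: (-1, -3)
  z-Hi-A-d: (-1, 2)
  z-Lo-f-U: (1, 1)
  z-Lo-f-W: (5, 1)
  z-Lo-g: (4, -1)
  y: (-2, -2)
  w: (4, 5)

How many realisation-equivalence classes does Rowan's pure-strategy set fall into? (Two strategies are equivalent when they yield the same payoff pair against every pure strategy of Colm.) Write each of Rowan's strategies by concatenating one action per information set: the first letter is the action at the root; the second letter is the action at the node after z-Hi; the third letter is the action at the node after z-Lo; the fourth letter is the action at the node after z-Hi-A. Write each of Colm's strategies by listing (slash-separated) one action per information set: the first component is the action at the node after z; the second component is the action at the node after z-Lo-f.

8

Rowan has 24 pure strategies: zBfe, zBfd, zBge, zBgd, zAfe, zAfd, zAge, zAgd, yBfe, yBfd, yBge, yBgd, yAfe, yAfd, yAge, yAgd, wBfe, wBfd, wBge, wBgd, wAfe, wAfd, wAge, wAgd. Columns: Hi/U, Hi/W, Lo/U, Lo/W.
{zBfe, zBfd} → row (2,-2) (2,-2) (1,1) (5,1)
{zBge, zBgd} → row (2,-2) (2,-2) (4,-1) (4,-1)
{zAfe} → row (-1,-3) (-1,-3) (1,1) (5,1)
{zAfd} → row (-1,2) (-1,2) (1,1) (5,1)
{zAge} → row (-1,-3) (-1,-3) (4,-1) (4,-1)
{zAgd} → row (-1,2) (-1,2) (4,-1) (4,-1)
{yBfe, yBfd, yBge, yBgd, yAfe, yAfd, yAge, yAgd} → row (-2,-2) (-2,-2) (-2,-2) (-2,-2)
{wBfe, wBfd, wBge, wBgd, wAfe, wAfd, wAge, wAgd} → row (4,5) (4,5) (4,5) (4,5)
That's 8 distinct rows out of 24 strategies.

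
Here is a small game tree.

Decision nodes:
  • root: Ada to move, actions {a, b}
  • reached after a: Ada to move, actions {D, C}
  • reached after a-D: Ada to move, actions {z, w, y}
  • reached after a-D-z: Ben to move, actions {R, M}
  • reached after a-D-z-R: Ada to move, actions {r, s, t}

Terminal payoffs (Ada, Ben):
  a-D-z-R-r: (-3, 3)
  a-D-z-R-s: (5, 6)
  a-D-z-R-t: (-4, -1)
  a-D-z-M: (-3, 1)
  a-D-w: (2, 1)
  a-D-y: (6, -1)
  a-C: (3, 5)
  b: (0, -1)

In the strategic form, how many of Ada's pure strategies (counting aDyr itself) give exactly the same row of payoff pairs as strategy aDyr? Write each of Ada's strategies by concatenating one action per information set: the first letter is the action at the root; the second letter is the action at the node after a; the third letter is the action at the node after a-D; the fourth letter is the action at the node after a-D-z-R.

3

Row for aDyr (columns R, M): (6,-1) (6,-1).
Under aDyr, Ada's choice at the node after a-D-z-R can never be reached regardless of what Ben does, so varying those choices leaves every outcome unchanged.
Holding the reachable choices fixed and varying the unreachable one freely already gives 3 equivalent strategies.
No other strategy reproduces this row, so those 3 are the full class: aDyr, aDys, aDyt.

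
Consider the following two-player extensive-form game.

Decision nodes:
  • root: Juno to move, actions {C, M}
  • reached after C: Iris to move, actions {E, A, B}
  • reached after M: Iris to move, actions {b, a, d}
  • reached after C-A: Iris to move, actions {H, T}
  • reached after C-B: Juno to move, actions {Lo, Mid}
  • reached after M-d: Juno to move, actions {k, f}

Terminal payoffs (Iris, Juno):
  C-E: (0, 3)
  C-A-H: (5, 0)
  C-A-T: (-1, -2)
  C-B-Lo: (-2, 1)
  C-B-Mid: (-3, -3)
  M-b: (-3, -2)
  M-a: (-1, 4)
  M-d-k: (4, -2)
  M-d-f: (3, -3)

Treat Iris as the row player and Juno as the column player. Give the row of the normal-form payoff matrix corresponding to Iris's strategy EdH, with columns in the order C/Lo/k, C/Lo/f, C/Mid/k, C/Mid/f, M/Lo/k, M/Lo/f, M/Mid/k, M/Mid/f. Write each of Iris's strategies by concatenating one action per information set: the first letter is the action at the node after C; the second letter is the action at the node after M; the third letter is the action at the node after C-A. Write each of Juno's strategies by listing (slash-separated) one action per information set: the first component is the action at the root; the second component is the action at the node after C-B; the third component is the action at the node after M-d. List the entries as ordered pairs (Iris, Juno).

vs C/Lo/k: Juno plays C → Iris plays E at [C] → (0, 3)
vs C/Lo/f: Juno plays C → Iris plays E at [C] → (0, 3)
vs C/Mid/k: Juno plays C → Iris plays E at [C] → (0, 3)
vs C/Mid/f: Juno plays C → Iris plays E at [C] → (0, 3)
vs M/Lo/k: Juno plays M → Iris plays d at [M] → Juno plays k at [M-d] → (4, -2)
vs M/Lo/f: Juno plays M → Iris plays d at [M] → Juno plays f at [M-d] → (3, -3)
vs M/Mid/k: Juno plays M → Iris plays d at [M] → Juno plays k at [M-d] → (4, -2)
vs M/Mid/f: Juno plays M → Iris plays d at [M] → Juno plays f at [M-d] → (3, -3)

(0,3) (0,3) (0,3) (0,3) (4,-2) (3,-3) (4,-2) (3,-3)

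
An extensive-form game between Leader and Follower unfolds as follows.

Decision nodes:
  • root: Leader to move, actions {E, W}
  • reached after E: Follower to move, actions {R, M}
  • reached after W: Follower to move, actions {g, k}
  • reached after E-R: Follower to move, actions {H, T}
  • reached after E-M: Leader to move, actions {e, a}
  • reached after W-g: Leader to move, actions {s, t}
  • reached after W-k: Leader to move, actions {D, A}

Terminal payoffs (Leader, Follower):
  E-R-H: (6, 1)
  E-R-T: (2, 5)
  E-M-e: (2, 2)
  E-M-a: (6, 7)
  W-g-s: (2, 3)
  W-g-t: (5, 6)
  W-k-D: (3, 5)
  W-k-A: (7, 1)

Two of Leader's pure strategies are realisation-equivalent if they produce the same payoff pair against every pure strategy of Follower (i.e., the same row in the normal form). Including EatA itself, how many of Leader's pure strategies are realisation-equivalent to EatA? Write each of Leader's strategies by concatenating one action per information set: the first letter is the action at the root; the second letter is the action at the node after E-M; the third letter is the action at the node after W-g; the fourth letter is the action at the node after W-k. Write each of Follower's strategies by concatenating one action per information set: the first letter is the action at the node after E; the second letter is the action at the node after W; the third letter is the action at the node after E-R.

4

Row for EatA (columns RgH, RgT, RkH, RkT, MgH, MgT, MkH, MkT): (6,1) (2,5) (6,1) (2,5) (6,7) (6,7) (6,7) (6,7).
Under EatA, Leader's choice at the node after W-g and at the node after W-k can never be reached regardless of what Follower does, so varying those choices leaves every outcome unchanged.
Holding the reachable choices fixed and varying the unreachable ones freely already gives 2 × 2 = 4 equivalent strategies.
No other strategy reproduces this row, so those 4 are the full class: EasD, EasA, EatD, EatA.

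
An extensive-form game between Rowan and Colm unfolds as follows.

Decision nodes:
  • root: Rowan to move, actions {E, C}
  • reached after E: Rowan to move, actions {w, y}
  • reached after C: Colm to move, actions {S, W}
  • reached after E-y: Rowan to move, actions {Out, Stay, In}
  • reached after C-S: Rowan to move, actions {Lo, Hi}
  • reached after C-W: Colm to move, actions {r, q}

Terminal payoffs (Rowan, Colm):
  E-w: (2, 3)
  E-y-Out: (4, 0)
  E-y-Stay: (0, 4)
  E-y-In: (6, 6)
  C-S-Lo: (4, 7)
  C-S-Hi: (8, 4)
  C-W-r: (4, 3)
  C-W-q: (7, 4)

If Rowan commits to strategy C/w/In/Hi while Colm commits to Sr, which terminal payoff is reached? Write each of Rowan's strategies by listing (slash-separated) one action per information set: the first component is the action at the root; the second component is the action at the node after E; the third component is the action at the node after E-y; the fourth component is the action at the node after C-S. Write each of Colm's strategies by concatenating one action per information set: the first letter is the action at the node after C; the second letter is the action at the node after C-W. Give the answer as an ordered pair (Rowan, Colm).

(8, 4)

Trace the play path from the root:
  Rowan plays C
  Colm plays S at [C]
  Rowan plays Hi at [C-S]
→ terminal payoff (8, 4).
(Rowan's choice at the node after E is never reached on this path, so it doesn't affect the outcome.)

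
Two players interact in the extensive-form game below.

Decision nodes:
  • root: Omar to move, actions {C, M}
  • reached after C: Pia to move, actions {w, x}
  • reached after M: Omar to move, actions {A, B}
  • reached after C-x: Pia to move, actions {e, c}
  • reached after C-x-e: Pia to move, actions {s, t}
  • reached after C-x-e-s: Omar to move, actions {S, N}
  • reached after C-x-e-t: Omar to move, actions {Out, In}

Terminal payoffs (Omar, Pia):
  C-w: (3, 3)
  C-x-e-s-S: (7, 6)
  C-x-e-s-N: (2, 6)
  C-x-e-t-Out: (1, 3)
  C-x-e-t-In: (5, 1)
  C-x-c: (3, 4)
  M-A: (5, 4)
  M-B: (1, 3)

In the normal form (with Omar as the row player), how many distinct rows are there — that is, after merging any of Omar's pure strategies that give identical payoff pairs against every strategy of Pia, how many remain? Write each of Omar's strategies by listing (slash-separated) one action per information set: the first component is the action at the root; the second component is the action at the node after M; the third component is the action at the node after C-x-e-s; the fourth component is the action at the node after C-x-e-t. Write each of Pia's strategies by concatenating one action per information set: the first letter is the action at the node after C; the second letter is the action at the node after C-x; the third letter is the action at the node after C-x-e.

Omar has 16 pure strategies: C/A/S/Out, C/A/S/In, C/A/N/Out, C/A/N/In, C/B/S/Out, C/B/S/In, C/B/N/Out, C/B/N/In, M/A/S/Out, M/A/S/In, M/A/N/Out, M/A/N/In, M/B/S/Out, M/B/S/In, M/B/N/Out, M/B/N/In. Columns: wes, wet, wcs, wct, xes, xet, xcs, xct.
{C/A/S/Out, C/B/S/Out} → row (3,3) (3,3) (3,3) (3,3) (7,6) (1,3) (3,4) (3,4)
{C/A/S/In, C/B/S/In} → row (3,3) (3,3) (3,3) (3,3) (7,6) (5,1) (3,4) (3,4)
{C/A/N/Out, C/B/N/Out} → row (3,3) (3,3) (3,3) (3,3) (2,6) (1,3) (3,4) (3,4)
{C/A/N/In, C/B/N/In} → row (3,3) (3,3) (3,3) (3,3) (2,6) (5,1) (3,4) (3,4)
{M/A/S/Out, M/A/S/In, M/A/N/Out, M/A/N/In} → row (5,4) (5,4) (5,4) (5,4) (5,4) (5,4) (5,4) (5,4)
{M/B/S/Out, M/B/S/In, M/B/N/Out, M/B/N/In} → row (1,3) (1,3) (1,3) (1,3) (1,3) (1,3) (1,3) (1,3)
That's 6 distinct rows out of 16 strategies.

6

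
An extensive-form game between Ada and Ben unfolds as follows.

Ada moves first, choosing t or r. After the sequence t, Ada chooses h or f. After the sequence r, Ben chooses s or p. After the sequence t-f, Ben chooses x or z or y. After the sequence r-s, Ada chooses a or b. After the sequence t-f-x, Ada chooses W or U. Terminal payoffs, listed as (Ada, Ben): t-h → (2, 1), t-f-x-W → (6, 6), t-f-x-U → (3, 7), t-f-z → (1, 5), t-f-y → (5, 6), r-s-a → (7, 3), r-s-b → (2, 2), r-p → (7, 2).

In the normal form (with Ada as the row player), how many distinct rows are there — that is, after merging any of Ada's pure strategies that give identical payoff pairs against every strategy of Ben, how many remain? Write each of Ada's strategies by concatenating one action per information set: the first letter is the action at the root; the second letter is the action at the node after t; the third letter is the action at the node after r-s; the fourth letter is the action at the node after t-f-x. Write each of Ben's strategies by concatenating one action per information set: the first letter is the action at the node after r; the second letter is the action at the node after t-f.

5

Ada has 16 pure strategies: thaW, thaU, thbW, thbU, tfaW, tfaU, tfbW, tfbU, rhaW, rhaU, rhbW, rhbU, rfaW, rfaU, rfbW, rfbU. Columns: sx, sz, sy, px, pz, py.
{thaW, thaU, thbW, thbU} → row (2,1) (2,1) (2,1) (2,1) (2,1) (2,1)
{tfaW, tfbW} → row (6,6) (1,5) (5,6) (6,6) (1,5) (5,6)
{tfaU, tfbU} → row (3,7) (1,5) (5,6) (3,7) (1,5) (5,6)
{rhaW, rhaU, rfaW, rfaU} → row (7,3) (7,3) (7,3) (7,2) (7,2) (7,2)
{rhbW, rhbU, rfbW, rfbU} → row (2,2) (2,2) (2,2) (7,2) (7,2) (7,2)
That's 5 distinct rows out of 16 strategies.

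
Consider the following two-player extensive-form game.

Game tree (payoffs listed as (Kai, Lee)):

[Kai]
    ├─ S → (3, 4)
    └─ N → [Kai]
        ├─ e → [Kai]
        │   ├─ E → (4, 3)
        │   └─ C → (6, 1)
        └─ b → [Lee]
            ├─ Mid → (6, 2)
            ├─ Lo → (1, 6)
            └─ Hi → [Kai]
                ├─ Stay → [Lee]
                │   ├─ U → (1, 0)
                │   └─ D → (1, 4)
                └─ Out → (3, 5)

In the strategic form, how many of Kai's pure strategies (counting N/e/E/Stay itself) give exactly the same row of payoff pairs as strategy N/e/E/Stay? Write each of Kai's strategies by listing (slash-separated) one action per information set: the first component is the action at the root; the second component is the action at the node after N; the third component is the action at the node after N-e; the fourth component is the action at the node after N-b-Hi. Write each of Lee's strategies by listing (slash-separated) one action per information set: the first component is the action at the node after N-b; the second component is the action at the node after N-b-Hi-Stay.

2

Row for N/e/E/Stay (columns Mid/U, Mid/D, Lo/U, Lo/D, Hi/U, Hi/D): (4,3) (4,3) (4,3) (4,3) (4,3) (4,3).
Under N/e/E/Stay, Kai's choice at the node after N-b-Hi can never be reached regardless of what Lee does, so varying those choices leaves every outcome unchanged.
Holding the reachable choices fixed and varying the unreachable one freely already gives 2 equivalent strategies.
No other strategy reproduces this row, so those 2 are the full class: N/e/E/Stay, N/e/E/Out.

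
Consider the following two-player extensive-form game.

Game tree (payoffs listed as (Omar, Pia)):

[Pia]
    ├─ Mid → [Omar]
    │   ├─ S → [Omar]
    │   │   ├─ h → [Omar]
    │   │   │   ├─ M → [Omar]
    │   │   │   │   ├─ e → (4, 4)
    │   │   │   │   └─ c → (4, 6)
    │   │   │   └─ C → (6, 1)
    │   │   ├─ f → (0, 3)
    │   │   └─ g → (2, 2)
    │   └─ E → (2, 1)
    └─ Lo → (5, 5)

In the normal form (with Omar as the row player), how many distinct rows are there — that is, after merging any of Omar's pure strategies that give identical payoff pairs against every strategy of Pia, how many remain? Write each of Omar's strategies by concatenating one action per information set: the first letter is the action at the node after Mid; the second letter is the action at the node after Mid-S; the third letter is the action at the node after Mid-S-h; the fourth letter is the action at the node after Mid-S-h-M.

6

Omar has 24 pure strategies: ShMe, ShMc, ShCe, ShCc, SfMe, SfMc, SfCe, SfCc, SgMe, SgMc, SgCe, SgCc, EhMe, EhMc, EhCe, EhCc, EfMe, EfMc, EfCe, EfCc, EgMe, EgMc, EgCe, EgCc. Columns: Mid, Lo.
{ShMe} → row (4,4) (5,5)
{ShMc} → row (4,6) (5,5)
{ShCe, ShCc} → row (6,1) (5,5)
{SfMe, SfMc, SfCe, SfCc} → row (0,3) (5,5)
{SgMe, SgMc, SgCe, SgCc} → row (2,2) (5,5)
{EhMe, EhMc, EhCe, EhCc, EfMe, EfMc, EfCe, EfCc, EgMe, EgMc, EgCe, EgCc} → row (2,1) (5,5)
That's 6 distinct rows out of 24 strategies.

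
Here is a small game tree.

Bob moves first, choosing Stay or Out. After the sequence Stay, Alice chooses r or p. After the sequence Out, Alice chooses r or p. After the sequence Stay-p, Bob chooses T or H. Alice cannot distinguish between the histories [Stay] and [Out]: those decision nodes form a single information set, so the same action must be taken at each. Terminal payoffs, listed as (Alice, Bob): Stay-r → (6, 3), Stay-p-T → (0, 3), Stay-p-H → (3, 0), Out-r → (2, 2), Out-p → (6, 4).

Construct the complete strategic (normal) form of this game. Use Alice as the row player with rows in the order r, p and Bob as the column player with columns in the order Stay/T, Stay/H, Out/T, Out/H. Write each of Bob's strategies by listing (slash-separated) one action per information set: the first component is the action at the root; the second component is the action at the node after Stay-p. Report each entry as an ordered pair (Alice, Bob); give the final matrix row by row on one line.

r: (6,3) (6,3) (2,2) (2,2) | p: (0,3) (3,0) (6,4) (6,4)

Row r: Stay/T→(6,3), Stay/H→(6,3), Out/T→(2,2), Out/H→(2,2)
Row p: Stay/T→(0,3), Stay/H→(3,0), Out/T→(6,4), Out/H→(6,4)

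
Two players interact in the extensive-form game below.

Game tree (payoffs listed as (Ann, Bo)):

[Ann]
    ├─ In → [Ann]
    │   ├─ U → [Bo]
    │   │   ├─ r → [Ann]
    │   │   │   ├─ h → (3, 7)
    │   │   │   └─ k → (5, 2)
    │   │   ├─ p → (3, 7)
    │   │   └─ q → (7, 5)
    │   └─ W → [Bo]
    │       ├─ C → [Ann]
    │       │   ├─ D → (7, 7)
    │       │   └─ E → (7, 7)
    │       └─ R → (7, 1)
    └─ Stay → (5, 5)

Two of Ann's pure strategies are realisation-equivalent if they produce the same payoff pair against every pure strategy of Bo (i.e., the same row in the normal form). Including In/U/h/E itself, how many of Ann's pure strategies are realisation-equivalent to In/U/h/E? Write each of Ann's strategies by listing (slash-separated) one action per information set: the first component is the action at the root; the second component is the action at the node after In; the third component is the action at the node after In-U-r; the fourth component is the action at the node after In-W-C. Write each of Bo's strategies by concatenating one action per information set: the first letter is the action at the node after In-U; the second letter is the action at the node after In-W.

Row for In/U/h/E (columns rC, rR, pC, pR, qC, qR): (3,7) (3,7) (3,7) (3,7) (7,5) (7,5).
Under In/U/h/E, Ann's choice at the node after In-W-C can never be reached regardless of what Bo does, so varying those choices leaves every outcome unchanged.
Holding the reachable choices fixed and varying the unreachable one freely already gives 2 equivalent strategies.
No other strategy reproduces this row, so those 2 are the full class: In/U/h/D, In/U/h/E.

2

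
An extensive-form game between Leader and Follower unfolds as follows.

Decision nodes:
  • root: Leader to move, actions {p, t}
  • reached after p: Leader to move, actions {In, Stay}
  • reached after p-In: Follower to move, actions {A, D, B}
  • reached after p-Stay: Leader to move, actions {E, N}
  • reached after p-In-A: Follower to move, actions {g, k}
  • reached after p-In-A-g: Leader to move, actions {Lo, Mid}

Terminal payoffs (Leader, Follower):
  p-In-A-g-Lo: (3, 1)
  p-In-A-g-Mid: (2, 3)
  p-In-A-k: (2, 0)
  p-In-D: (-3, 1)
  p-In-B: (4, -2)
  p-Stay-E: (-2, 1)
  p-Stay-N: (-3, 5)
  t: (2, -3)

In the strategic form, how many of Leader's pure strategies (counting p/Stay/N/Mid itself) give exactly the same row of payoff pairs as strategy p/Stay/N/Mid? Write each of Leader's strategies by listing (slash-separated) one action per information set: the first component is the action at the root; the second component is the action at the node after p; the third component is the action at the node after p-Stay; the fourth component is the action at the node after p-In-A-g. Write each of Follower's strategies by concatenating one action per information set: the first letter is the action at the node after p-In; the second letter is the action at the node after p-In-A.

Row for p/Stay/N/Mid (columns Ag, Ak, Dg, Dk, Bg, Bk): (-3,5) (-3,5) (-3,5) (-3,5) (-3,5) (-3,5).
Under p/Stay/N/Mid, Leader's choice at the node after p-In-A-g can never be reached regardless of what Follower does, so varying those choices leaves every outcome unchanged.
Holding the reachable choices fixed and varying the unreachable one freely already gives 2 equivalent strategies.
No other strategy reproduces this row, so those 2 are the full class: p/Stay/N/Lo, p/Stay/N/Mid.

2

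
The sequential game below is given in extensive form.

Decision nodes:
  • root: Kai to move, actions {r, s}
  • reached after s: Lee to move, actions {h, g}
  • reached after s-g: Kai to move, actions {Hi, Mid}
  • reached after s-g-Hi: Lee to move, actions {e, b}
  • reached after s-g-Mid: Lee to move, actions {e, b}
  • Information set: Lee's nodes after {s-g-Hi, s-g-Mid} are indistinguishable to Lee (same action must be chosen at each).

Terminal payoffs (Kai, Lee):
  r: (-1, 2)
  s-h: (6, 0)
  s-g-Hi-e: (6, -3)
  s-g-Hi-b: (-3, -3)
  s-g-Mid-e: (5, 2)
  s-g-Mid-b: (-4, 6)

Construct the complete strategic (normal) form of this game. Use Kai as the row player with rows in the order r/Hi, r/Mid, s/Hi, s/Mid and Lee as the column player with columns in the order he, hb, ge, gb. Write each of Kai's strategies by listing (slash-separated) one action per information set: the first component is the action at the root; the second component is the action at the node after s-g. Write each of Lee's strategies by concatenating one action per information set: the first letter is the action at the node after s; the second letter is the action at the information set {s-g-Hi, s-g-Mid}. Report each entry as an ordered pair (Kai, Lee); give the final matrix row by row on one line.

r/Hi: (-1,2) (-1,2) (-1,2) (-1,2) | r/Mid: (-1,2) (-1,2) (-1,2) (-1,2) | s/Hi: (6,0) (6,0) (6,-3) (-3,-3) | s/Mid: (6,0) (6,0) (5,2) (-4,6)

            he       hb       ge       gb
 r/Hi   (-1,2)   (-1,2)   (-1,2)   (-1,2)
r/Mid   (-1,2)   (-1,2)   (-1,2)   (-1,2)
 s/Hi    (6,0)    (6,0)   (6,-3)  (-3,-3)
s/Mid    (6,0)    (6,0)    (5,2)   (-4,6)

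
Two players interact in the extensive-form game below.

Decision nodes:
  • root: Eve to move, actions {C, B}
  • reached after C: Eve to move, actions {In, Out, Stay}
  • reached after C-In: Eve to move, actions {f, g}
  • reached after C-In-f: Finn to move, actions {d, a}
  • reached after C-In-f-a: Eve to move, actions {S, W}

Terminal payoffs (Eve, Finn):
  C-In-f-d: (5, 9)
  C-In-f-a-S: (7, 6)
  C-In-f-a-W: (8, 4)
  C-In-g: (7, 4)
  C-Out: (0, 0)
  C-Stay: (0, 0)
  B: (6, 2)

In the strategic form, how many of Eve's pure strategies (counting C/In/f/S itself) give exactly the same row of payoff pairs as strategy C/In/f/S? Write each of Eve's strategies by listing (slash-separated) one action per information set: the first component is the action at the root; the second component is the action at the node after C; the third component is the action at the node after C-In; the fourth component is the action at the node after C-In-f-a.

1

Row for C/In/f/S (columns d, a): (5,9) (7,6).
Every one of Eve's information sets is on the play path for some reply by Finn when Eve follows C/In/f/S.
Changing the action at any of them therefore changes at least one column, so only C/In/f/S itself gives this row.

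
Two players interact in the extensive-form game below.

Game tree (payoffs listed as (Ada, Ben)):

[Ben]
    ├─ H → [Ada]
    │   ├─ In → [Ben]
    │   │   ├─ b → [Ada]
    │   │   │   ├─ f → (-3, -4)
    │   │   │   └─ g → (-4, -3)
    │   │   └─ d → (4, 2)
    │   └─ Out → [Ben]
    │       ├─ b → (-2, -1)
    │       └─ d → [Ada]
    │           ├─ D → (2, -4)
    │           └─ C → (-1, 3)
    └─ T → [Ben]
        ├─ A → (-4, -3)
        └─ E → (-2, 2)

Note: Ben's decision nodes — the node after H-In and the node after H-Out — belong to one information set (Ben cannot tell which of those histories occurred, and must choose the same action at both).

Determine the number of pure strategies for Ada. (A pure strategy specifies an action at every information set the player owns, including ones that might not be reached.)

8

Ada owns the node after H with actions {In, Out} — two choices.
Ada owns the node after H-In-b with actions {f, g} — two choices.
Ada owns the node after H-Out-d with actions {D, C} — two choices.
A pure strategy fixes one action at each information set independently, so the count is the product 2 × 2 × 2 = 8.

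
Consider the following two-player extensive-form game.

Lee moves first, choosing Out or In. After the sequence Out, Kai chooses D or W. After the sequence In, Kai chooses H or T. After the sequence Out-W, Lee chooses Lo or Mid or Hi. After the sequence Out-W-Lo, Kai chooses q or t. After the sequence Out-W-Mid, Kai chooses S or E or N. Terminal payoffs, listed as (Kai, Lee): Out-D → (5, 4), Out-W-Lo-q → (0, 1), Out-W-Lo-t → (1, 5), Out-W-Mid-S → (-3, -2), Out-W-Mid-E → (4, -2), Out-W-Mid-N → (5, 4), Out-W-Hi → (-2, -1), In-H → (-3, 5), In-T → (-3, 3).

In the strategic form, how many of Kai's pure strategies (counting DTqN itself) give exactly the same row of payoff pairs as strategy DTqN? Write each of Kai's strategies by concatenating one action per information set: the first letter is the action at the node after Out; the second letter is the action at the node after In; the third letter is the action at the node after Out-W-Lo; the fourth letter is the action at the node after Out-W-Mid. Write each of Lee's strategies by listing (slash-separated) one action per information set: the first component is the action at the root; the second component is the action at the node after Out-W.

6

Row for DTqN (columns Out/Lo, Out/Mid, Out/Hi, In/Lo, In/Mid, In/Hi): (5,4) (5,4) (5,4) (-3,3) (-3,3) (-3,3).
Under DTqN, Kai's choice at the node after Out-W-Lo and at the node after Out-W-Mid can never be reached regardless of what Lee does, so varying those choices leaves every outcome unchanged.
Holding the reachable choices fixed and varying the unreachable ones freely already gives 2 × 3 = 6 equivalent strategies.
No other strategy reproduces this row, so those 6 are the full class: DTqS, DTqE, DTqN, DTtS, DTtE, DTtN.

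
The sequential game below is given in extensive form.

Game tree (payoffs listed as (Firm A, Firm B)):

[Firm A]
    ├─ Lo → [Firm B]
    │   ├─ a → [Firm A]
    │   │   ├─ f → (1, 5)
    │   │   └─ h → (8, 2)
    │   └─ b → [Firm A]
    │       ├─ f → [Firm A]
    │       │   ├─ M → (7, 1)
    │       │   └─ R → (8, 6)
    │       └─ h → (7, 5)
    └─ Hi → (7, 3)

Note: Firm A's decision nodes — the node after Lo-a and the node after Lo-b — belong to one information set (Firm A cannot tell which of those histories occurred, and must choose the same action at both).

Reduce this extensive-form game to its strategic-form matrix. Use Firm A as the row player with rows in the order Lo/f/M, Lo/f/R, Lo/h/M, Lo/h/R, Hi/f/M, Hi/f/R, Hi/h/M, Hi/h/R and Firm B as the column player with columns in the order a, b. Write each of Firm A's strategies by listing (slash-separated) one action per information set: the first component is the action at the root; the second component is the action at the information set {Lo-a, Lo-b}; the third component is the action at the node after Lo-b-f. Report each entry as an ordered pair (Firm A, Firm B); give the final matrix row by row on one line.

              a        b
Lo/f/M    (1,5)    (7,1)
Lo/f/R    (1,5)    (8,6)
Lo/h/M    (8,2)    (7,5)
Lo/h/R    (8,2)    (7,5)
Hi/f/M    (7,3)    (7,3)
Hi/f/R    (7,3)    (7,3)
Hi/h/M    (7,3)    (7,3)
Hi/h/R    (7,3)    (7,3)

Lo/f/M: (1,5) (7,1) | Lo/f/R: (1,5) (8,6) | Lo/h/M: (8,2) (7,5) | Lo/h/R: (8,2) (7,5) | Hi/f/M: (7,3) (7,3) | Hi/f/R: (7,3) (7,3) | Hi/h/M: (7,3) (7,3) | Hi/h/R: (7,3) (7,3)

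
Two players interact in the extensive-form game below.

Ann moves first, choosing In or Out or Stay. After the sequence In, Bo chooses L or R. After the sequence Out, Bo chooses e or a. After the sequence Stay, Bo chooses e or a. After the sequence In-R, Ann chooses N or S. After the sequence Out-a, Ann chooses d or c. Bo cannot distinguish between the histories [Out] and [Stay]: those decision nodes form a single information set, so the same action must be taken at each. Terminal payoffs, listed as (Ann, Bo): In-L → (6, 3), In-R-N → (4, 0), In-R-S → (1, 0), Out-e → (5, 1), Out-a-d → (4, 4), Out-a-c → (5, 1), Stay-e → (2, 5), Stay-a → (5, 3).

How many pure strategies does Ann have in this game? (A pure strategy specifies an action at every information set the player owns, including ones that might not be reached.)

12

Ann owns the root with actions {In, Out, Stay} — three choices.
Ann owns the node after In-R with actions {N, S} — two choices.
Ann owns the node after Out-a with actions {d, c} — two choices.
A pure strategy fixes one action at each information set independently, so the count is the product 3 × 2 × 2 = 12.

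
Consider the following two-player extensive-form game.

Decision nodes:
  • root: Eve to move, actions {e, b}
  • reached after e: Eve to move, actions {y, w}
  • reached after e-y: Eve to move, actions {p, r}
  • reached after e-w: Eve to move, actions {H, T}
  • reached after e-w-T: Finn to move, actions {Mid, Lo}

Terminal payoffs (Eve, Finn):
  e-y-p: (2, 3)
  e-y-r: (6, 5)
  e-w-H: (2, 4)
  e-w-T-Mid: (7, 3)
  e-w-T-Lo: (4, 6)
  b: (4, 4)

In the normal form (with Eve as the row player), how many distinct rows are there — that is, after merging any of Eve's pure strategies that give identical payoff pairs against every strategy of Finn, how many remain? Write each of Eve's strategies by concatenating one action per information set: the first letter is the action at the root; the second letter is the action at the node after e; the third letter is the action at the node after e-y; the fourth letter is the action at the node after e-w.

5

Eve has 16 pure strategies: eypH, eypT, eyrH, eyrT, ewpH, ewpT, ewrH, ewrT, bypH, bypT, byrH, byrT, bwpH, bwpT, bwrH, bwrT. Columns: Mid, Lo.
{eypH, eypT} → row (2,3) (2,3)
{eyrH, eyrT} → row (6,5) (6,5)
{ewpH, ewrH} → row (2,4) (2,4)
{ewpT, ewrT} → row (7,3) (4,6)
{bypH, bypT, byrH, byrT, bwpH, bwpT, bwrH, bwrT} → row (4,4) (4,4)
That's 5 distinct rows out of 16 strategies.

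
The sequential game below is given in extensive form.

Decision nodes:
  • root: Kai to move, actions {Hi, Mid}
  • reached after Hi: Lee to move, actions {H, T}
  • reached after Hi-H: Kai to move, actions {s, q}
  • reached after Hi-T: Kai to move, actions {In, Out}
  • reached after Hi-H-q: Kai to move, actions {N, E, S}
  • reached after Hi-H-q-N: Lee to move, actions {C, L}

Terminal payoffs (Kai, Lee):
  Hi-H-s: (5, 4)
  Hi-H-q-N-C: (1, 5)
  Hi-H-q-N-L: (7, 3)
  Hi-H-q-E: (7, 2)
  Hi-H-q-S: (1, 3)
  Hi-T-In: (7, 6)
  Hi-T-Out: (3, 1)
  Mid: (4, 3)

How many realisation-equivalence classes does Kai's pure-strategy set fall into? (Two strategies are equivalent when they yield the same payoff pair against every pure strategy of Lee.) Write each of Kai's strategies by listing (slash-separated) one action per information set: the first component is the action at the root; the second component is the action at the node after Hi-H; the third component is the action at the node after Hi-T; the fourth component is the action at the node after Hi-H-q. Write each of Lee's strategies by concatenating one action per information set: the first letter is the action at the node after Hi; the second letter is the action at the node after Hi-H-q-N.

Kai has 24 pure strategies: Hi/s/In/N, Hi/s/In/E, Hi/s/In/S, Hi/s/Out/N, Hi/s/Out/E, Hi/s/Out/S, Hi/q/In/N, Hi/q/In/E, Hi/q/In/S, Hi/q/Out/N, Hi/q/Out/E, Hi/q/Out/S, Mid/s/In/N, Mid/s/In/E, Mid/s/In/S, Mid/s/Out/N, Mid/s/Out/E, Mid/s/Out/S, Mid/q/In/N, Mid/q/In/E, Mid/q/In/S, Mid/q/Out/N, Mid/q/Out/E, Mid/q/Out/S. Columns: HC, HL, TC, TL.
{Hi/s/In/N, Hi/s/In/E, Hi/s/In/S} → row (5,4) (5,4) (7,6) (7,6)
{Hi/s/Out/N, Hi/s/Out/E, Hi/s/Out/S} → row (5,4) (5,4) (3,1) (3,1)
{Hi/q/In/N} → row (1,5) (7,3) (7,6) (7,6)
{Hi/q/In/E} → row (7,2) (7,2) (7,6) (7,6)
{Hi/q/In/S} → row (1,3) (1,3) (7,6) (7,6)
{Hi/q/Out/N} → row (1,5) (7,3) (3,1) (3,1)
{Hi/q/Out/E} → row (7,2) (7,2) (3,1) (3,1)
{Hi/q/Out/S} → row (1,3) (1,3) (3,1) (3,1)
{Mid/s/In/N, Mid/s/In/E, Mid/s/In/S, Mid/s/Out/N, Mid/s/Out/E, Mid/s/Out/S, Mid/q/In/N, Mid/q/In/E, Mid/q/In/S, Mid/q/Out/N, Mid/q/Out/E, Mid/q/Out/S} → row (4,3) (4,3) (4,3) (4,3)
That's 9 distinct rows out of 24 strategies.

9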